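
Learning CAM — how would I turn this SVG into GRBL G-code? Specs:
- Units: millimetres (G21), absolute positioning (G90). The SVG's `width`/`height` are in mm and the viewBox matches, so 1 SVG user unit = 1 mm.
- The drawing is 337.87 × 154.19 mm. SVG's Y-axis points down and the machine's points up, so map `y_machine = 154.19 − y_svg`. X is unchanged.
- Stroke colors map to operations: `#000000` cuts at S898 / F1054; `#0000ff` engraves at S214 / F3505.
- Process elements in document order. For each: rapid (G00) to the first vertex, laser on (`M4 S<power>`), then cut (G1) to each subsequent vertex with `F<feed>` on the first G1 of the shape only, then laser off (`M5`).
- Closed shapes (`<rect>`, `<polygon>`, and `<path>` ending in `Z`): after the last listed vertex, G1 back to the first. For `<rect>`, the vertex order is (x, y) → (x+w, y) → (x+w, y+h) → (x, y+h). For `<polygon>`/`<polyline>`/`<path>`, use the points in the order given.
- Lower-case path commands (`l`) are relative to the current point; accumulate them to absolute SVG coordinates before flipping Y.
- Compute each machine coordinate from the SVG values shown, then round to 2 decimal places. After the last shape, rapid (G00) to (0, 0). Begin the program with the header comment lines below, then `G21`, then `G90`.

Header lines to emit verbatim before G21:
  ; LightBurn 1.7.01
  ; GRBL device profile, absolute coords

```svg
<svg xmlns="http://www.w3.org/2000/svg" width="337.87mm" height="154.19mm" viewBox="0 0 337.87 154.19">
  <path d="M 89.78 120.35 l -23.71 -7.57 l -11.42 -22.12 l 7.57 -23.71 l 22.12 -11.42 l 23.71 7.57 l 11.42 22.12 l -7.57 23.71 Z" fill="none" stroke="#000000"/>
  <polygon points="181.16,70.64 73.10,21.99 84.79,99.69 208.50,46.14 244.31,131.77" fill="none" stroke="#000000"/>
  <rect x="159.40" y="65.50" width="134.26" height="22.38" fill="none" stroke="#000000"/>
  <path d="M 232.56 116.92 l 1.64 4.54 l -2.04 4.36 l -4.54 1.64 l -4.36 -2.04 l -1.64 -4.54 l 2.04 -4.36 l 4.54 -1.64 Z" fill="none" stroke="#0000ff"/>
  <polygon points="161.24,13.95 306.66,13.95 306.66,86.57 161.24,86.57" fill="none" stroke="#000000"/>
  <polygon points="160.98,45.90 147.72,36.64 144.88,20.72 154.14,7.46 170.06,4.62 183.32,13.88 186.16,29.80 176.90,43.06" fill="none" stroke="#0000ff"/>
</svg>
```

; LightBurn 1.7.01
; GRBL device profile, absolute coords
G21
G90
G00 X89.78 Y33.84
M4 S898
G1 X66.07 Y41.41 F1054
G1 X54.65 Y63.53
G1 X62.22 Y87.24
G1 X84.34 Y98.66
G1 X108.05 Y91.09
G1 X119.47 Y68.97
G1 X111.90 Y45.26
G1 X89.78 Y33.84
M5
G00 X181.16 Y83.55
M4 S898
G1 X73.10 Y132.20 F1054
G1 X84.79 Y54.50
G1 X208.50 Y108.05
G1 X244.31 Y22.42
G1 X181.16 Y83.55
M5
G00 X159.40 Y88.69
M4 S898
G1 X293.66 Y88.69 F1054
G1 X293.66 Y66.31
G1 X159.40 Y66.31
G1 X159.40 Y88.69
M5
G00 X232.56 Y37.27
M4 S214
G1 X234.20 Y32.73 F3505
G1 X232.16 Y28.37
G1 X227.62 Y26.73
G1 X223.26 Y28.77
G1 X221.62 Y33.31
G1 X223.66 Y37.67
G1 X228.20 Y39.31
G1 X232.56 Y37.27
M5
G00 X161.24 Y140.24
M4 S898
G1 X306.66 Y140.24 F1054
G1 X306.66 Y67.62
G1 X161.24 Y67.62
G1 X161.24 Y140.24
M5
G00 X160.98 Y108.29
M4 S214
G1 X147.72 Y117.55 F3505
G1 X144.88 Y133.47
G1 X154.14 Y146.73
G1 X170.06 Y149.57
G1 X183.32 Y140.31
G1 X186.16 Y124.39
G1 X176.90 Y111.13
G1 X160.98 Y108.29
M5
G00 X0.00 Y0.00

viewBox `0 0 337.87 154.19` with mm width/height → 1 unit = 1 mm. Flip: y_m = 154.19 − y_svg.

**Shape 1** — `<path>` regular polygon, stroke `#000000` → cut (S898, F1054). Machine vertices: (89.78,33.84) → (66.07,41.41) → (54.65,63.53) → (62.22,87.24) → (84.34,98.66) → (108.05,91.09) → (119.47,68.97) → (111.90,45.26) → (89.78,33.84). Closed: final G1 returns to the first vertex.

**Shape 2** — `<polygon>` closed polygon, stroke `#000000` → cut (S898, F1054). Machine vertices: (181.16,83.55) → (73.10,132.20) → (84.79,54.50) → (208.50,108.05) → (244.31,22.42) → (181.16,83.55). Closed: final G1 returns to the first vertex.

**Shape 3** — `<rect>` rectangle, stroke `#000000` → cut (S898, F1054). Machine vertices: (159.40,88.69) → (293.66,88.69) → (293.66,66.31) → (159.40,66.31) → (159.40,88.69). Closed: final G1 returns to the first vertex.

**Shape 4** — `<path>` regular polygon, stroke `#0000ff` → engrave (S214, F3505). Machine vertices: (232.56,37.27) → (234.20,32.73) → (232.16,28.37) → (227.62,26.73) → (223.26,28.77) → (221.62,33.31) → (223.66,37.67) → (228.20,39.31) → (232.56,37.27). Closed: final G1 returns to the first vertex.

**Shape 5** — `<polygon>` rectangle, stroke `#000000` → cut (S898, F1054). Machine vertices: (161.24,140.24) → (306.66,140.24) → (306.66,67.62) → (161.24,67.62) → (161.24,140.24). Closed: final G1 returns to the first vertex.

**Shape 6** — `<polygon>` regular polygon, stroke `#0000ff` → engrave (S214, F3505). Machine vertices: (160.98,108.29) → (147.72,117.55) → (144.88,133.47) → (154.14,146.73) → (170.06,149.57) → (183.32,140.31) → (186.16,124.39) → (176.90,111.13) → (160.98,108.29). Closed: final G1 returns to the first vertex.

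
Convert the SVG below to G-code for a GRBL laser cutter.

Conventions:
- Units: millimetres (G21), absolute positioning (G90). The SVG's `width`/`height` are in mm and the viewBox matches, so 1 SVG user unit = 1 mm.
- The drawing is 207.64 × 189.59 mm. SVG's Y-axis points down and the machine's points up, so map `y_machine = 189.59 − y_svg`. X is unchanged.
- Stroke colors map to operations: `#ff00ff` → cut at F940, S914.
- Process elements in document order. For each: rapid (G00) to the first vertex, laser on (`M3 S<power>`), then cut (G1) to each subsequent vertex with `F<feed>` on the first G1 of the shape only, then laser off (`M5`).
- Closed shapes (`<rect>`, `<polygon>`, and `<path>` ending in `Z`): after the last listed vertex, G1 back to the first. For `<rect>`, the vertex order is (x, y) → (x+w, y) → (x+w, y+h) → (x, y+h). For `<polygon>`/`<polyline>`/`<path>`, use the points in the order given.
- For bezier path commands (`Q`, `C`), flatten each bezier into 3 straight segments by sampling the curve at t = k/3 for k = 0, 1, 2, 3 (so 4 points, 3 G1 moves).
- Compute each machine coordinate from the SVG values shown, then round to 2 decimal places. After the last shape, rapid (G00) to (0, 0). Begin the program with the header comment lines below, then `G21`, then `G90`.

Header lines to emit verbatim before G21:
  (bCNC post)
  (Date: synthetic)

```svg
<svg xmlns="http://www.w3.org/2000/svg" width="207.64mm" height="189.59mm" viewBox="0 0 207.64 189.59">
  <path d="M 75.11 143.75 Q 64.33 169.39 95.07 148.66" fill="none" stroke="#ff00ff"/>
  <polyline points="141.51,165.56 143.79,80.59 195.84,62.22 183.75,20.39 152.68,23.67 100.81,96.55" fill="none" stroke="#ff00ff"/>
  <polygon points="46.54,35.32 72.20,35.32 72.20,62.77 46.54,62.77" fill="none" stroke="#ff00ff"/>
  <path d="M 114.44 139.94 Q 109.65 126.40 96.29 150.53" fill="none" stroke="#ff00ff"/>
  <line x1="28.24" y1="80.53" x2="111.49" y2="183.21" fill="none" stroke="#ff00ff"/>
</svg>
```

(bCNC post)
(Date: synthetic)
G21
G90
G00 X75.11 Y45.84
M3 S914
G1 X72.54 Y33.90 F940
G1 X79.19 Y32.26
G1 X95.07 Y40.93
M5
G00 X141.51 Y24.03
M3 S914
G1 X143.79 Y109.00 F940
G1 X195.84 Y127.37
G1 X183.75 Y169.20
G1 X152.68 Y165.92
G1 X100.81 Y93.04
M5
G00 X46.54 Y154.27
M3 S914
G1 X72.20 Y154.27 F940
G1 X72.20 Y126.82
G1 X46.54 Y126.82
G1 X46.54 Y154.27
M5
G00 X114.44 Y49.65
M3 S914
G1 X110.29 Y54.49 F940
G1 X104.24 Y50.96
G1 X96.29 Y39.06
M5
G00 X28.24 Y109.06
M3 S914
G1 X111.49 Y6.38 F940
M5
G00 X0.00 Y0.00

1 u = 1 mm; y_m = 189.59 − y.

[1] `<path>` quadratic bezier, #ff00ff→cut S914 F940: (75.11,45.84) → (72.54,33.90) → (79.19,32.26) → (95.07,40.93)

[2] `<polyline>` open polyline, #ff00ff→cut S914 F940: (141.51,24.03) → (143.79,109.00) → (195.84,127.37) → (183.75,169.20) → (152.68,165.92) → (100.81,93.04)

[3] `<polygon>` rectangle, #ff00ff→cut S914 F940: (46.54,154.27) → (72.20,154.27) → (72.20,126.82) → (46.54,126.82) → (46.54,154.27) (closed)

[4] `<path>` quadratic bezier, #ff00ff→cut S914 F940: (114.44,49.65) → (110.29,54.49) → (104.24,50.96) → (96.29,39.06)

[5] `<line>` line segment, #ff00ff→cut S914 F940: (28.24,109.06) → (111.49,6.38)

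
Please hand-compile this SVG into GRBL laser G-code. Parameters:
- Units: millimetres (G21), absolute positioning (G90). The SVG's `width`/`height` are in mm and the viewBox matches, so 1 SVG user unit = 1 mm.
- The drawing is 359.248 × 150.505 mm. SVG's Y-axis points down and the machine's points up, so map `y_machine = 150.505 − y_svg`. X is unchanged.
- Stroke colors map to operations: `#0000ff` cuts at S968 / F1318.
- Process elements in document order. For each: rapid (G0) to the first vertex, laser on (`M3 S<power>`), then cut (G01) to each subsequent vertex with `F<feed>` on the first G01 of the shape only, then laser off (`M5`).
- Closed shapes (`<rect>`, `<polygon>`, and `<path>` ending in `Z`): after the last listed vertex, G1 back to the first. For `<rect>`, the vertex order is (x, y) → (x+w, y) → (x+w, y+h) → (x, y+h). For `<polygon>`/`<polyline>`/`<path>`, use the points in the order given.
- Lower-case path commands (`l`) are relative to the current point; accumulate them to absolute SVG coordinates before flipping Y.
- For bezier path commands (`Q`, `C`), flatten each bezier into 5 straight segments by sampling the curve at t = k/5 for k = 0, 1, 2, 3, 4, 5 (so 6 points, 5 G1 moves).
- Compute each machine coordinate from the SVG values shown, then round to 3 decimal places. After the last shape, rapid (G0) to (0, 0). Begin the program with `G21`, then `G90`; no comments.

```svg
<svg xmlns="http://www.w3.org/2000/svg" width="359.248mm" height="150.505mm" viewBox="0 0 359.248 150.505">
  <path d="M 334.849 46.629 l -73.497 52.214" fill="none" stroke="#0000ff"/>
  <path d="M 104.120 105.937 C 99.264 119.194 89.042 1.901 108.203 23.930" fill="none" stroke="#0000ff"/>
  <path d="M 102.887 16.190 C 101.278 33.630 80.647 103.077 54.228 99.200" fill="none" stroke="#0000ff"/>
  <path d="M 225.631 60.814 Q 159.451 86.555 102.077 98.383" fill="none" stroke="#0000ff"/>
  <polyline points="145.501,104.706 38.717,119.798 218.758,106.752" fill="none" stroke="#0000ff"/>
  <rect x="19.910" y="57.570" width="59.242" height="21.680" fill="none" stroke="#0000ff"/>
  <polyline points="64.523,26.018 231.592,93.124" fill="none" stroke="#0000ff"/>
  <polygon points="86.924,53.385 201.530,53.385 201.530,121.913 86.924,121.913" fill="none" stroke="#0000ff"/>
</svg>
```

Since the viewBox matches the mm dimensions, user units are millimetres directly. The only transform is the Y-flip y_m = 150.505 − y_svg.

Shape 1 is a line segment drawn with `<path>`. Its stroke #0000ff means cut at S968, F1318. After flipping Y the toolpath is (334.849,103.876) → (261.352,51.662).

Shape 2 is a cubic bezier drawn with `<path>`. Its stroke #0000ff means cut at S968, F1318. After flipping Y the toolpath is (104.120,44.568) → (100.840,50.121) → (97.941,74.052) → (97.090,103.407) → (99.954,125.233) → (108.203,126.575).

Shape 3 is a cubic bezier drawn with `<path>`. Its stroke #0000ff means cut at S968, F1318. After flipping Y the toolpath is (102.887,134.315) → (99.745,118.613) → (92.673,96.445) → (82.306,73.827) → (69.279,56.775) → (54.228,51.305).

Shape 4 is a quadratic bezier drawn with `<path>`. Its stroke #0000ff means cut at S968, F1318. After flipping Y the toolpath is (225.631,89.691) → (199.511,79.951) → (174.096,71.324) → (149.385,63.810) → (125.379,57.410) → (102.077,52.122).

Shape 5 is a open polyline drawn with `<polyline>`. Its stroke #0000ff means cut at S968, F1318. After flipping Y the toolpath is (145.501,45.799) → (38.717,30.707) → (218.758,43.753).

Shape 6 is a rectangle drawn with `<rect>`. Its stroke #0000ff means cut at S968, F1318. After flipping Y the toolpath is (19.910,92.935) → (79.152,92.935) → (79.152,71.255) → (19.910,71.255) → (19.910,92.935), returning to the start.

Shape 7 is a line segment drawn with `<polyline>`. Its stroke #0000ff means cut at S968, F1318. After flipping Y the toolpath is (64.523,124.487) → (231.592,57.381).

Shape 8 is a rectangle drawn with `<polygon>`. Its stroke #0000ff means cut at S968, F1318. After flipping Y the toolpath is (86.924,97.120) → (201.530,97.120) → (201.530,28.592) → (86.924,28.592) → (86.924,97.120), returning to the start.

G21
G90
G0 X334.849 Y103.876
M3 S968
G01 X261.352 Y51.662 F1318
M5
G0 X104.120 Y44.568
M3 S968
G01 X100.840 Y50.121 F1318
G01 X97.941 Y74.052
G01 X97.090 Y103.407
G01 X99.954 Y125.233
G01 X108.203 Y126.575
M5
G0 X102.887 Y134.315
M3 S968
G01 X99.745 Y118.613 F1318
G01 X92.673 Y96.445
G01 X82.306 Y73.827
G01 X69.279 Y56.775
G01 X54.228 Y51.305
M5
G0 X225.631 Y89.691
M3 S968
G01 X199.511 Y79.951 F1318
G01 X174.096 Y71.324
G01 X149.385 Y63.810
G01 X125.379 Y57.410
G01 X102.077 Y52.122
M5
G0 X145.501 Y45.799
M3 S968
G01 X38.717 Y30.707 F1318
G01 X218.758 Y43.753
M5
G0 X19.910 Y92.935
M3 S968
G01 X79.152 Y92.935 F1318
G01 X79.152 Y71.255
G01 X19.910 Y71.255
G01 X19.910 Y92.935
M5
G0 X64.523 Y124.487
M3 S968
G01 X231.592 Y57.381 F1318
M5
G0 X86.924 Y97.120
M3 S968
G01 X201.530 Y97.120 F1318
G01 X201.530 Y28.592
G01 X86.924 Y28.592
G01 X86.924 Y97.120
M5
G0 X0.000 Y0.000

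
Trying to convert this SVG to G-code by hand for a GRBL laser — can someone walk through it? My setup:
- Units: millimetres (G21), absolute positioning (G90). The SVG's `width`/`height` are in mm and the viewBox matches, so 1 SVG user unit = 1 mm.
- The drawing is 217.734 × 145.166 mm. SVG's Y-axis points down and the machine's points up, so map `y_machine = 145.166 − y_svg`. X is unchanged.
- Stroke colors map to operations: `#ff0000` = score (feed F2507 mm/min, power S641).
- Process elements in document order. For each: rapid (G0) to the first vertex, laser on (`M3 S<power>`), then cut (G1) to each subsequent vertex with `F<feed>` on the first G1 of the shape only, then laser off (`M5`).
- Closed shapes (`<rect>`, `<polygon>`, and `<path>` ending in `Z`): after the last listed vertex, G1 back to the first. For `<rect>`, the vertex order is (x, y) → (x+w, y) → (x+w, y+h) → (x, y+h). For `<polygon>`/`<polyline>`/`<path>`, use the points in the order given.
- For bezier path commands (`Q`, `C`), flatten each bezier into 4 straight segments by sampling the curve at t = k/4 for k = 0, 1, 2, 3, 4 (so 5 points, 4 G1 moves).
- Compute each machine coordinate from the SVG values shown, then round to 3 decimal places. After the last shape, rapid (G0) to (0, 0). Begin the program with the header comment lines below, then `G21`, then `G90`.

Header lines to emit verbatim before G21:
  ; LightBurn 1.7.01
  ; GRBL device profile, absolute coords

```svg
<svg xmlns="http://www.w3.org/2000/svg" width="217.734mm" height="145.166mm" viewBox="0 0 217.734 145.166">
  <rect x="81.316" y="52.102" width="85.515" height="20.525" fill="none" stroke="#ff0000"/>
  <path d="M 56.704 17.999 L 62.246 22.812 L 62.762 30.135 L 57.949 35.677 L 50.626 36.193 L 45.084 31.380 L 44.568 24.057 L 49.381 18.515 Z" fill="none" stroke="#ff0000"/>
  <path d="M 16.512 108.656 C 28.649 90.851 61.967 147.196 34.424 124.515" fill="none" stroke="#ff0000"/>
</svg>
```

; LightBurn 1.7.01
; GRBL device profile, absolute coords
G21
G90
G0 X81.316 Y93.064
M3 S641
G1 X166.831 Y93.064 F2507
G1 X166.831 Y72.539
G1 X81.316 Y72.539
G1 X81.316 Y93.064
M5
G0 X56.704 Y127.167
M3 S641
G1 X62.246 Y122.354 F2507
G1 X62.762 Y115.031
G1 X57.949 Y109.489
G1 X50.626 Y108.973
G1 X45.084 Y113.786
G1 X44.568 Y121.109
G1 X49.381 Y126.651
G1 X56.704 Y127.167
M5
G0 X16.512 Y36.510
M3 S641
G1 X28.304 Y38.354 F2507
G1 X40.348 Y26.752
G1 X44.952 Y16.064
G1 X34.424 Y20.651
M5
G0 X0.000 Y0.000

viewBox `0 0 217.734 145.166` with mm width/height → 1 unit = 1 mm. Flip: y_m = 145.166 − y_svg.

**Shape 1** — `<rect>` rectangle, stroke `#ff0000` → score (S641, F2507). Machine vertices: (81.316,93.064) → (166.831,93.064) → (166.831,72.539) → (81.316,72.539) → (81.316,93.064). Closed: final G1 returns to the first vertex.

**Shape 2** — `<path>` regular polygon, stroke `#ff0000` → score (S641, F2507). Machine vertices: (56.704,127.167) → (62.246,122.354) → (62.762,115.031) → (57.949,109.489) → (50.626,108.973) → (45.084,113.786) → (44.568,121.109) → (49.381,126.651) → (56.704,127.167). Closed: final G1 returns to the first vertex.

**Shape 3** — `<path>` cubic bezier, stroke `#ff0000` → score (S641, F2507). Control points (SVG): P0=(16.512,108.656), P1=(28.649,90.851), P2=(61.967,147.196), P3=(34.424,124.515); sampled at t=k/4. Machine vertices: (16.512,36.510) → (28.304,38.354) → (40.348,26.752) → (44.952,16.064) → (34.424,20.651). Open path.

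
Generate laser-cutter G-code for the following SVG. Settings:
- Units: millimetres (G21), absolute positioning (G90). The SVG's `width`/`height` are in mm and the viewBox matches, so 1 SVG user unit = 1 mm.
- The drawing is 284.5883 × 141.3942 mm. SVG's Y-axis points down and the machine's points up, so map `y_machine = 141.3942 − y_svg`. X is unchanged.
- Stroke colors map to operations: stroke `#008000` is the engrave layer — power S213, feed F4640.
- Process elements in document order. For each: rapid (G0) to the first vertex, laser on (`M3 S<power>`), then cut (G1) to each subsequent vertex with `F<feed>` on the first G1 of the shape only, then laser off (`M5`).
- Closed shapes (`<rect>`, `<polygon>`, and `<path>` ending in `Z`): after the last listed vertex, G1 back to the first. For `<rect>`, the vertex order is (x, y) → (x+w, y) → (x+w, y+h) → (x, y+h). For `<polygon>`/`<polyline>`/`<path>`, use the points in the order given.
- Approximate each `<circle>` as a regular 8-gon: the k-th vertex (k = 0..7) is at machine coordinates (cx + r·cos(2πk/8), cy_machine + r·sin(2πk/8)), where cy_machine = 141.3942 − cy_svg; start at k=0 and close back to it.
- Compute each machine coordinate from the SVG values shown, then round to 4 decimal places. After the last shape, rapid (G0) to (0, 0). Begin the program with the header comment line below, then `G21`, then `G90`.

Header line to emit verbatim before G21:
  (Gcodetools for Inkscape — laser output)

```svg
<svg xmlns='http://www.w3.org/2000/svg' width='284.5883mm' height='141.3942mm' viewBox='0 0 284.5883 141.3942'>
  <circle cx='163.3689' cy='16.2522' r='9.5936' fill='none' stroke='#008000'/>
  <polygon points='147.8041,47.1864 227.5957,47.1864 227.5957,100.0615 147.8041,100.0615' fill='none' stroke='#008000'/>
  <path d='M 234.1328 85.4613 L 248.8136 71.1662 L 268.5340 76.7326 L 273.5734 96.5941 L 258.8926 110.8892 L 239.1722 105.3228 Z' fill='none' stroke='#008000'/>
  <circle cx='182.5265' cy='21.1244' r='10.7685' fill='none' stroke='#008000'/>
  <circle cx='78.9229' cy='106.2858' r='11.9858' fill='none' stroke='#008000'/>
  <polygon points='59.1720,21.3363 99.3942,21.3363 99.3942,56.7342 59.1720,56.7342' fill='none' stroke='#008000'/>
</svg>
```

(Gcodetools for Inkscape — laser output)
G21
G90
G0 X172.9625 Y125.1420
M3 S213
G1 X170.1526 Y131.9257 F4640
G1 X163.3689 Y134.7356
G1 X156.5852 Y131.9257
G1 X153.7753 Y125.1420
G1 X156.5852 Y118.3583
G1 X163.3689 Y115.5484
G1 X170.1526 Y118.3583
G1 X172.9625 Y125.1420
M5
G0 X147.8041 Y94.2078
M3 S213
G1 X227.5957 Y94.2078 F4640
G1 X227.5957 Y41.3327
G1 X147.8041 Y41.3327
G1 X147.8041 Y94.2078
M5
G0 X234.1328 Y55.9329
M3 S213
G1 X248.8136 Y70.2280 F4640
G1 X268.5340 Y64.6616
G1 X273.5734 Y44.8001
G1 X258.8926 Y30.5050
G1 X239.1722 Y36.0714
G1 X234.1328 Y55.9329
M5
G0 X193.2950 Y120.2698
M3 S213
G1 X190.1410 Y127.8843 F4640
G1 X182.5265 Y131.0383
G1 X174.9120 Y127.8843
G1 X171.7580 Y120.2698
G1 X174.9120 Y112.6553
G1 X182.5265 Y109.5013
G1 X190.1410 Y112.6553
G1 X193.2950 Y120.2698
M5
G0 X90.9087 Y35.1084
M3 S213
G1 X87.3981 Y43.5836 F4640
G1 X78.9229 Y47.0942
G1 X70.4477 Y43.5836
G1 X66.9371 Y35.1084
G1 X70.4477 Y26.6332
G1 X78.9229 Y23.1226
G1 X87.3981 Y26.6332
G1 X90.9087 Y35.1084
M5
G0 X59.1720 Y120.0579
M3 S213
G1 X99.3942 Y120.0579 F4640
G1 X99.3942 Y84.6600
G1 X59.1720 Y84.6600
G1 X59.1720 Y120.0579
M5
G0 X0.0000 Y0.0000

viewBox `0 0 284.5883 141.3942` with mm width/height → 1 unit = 1 mm. Flip: y_m = 141.3942 − y_svg.

**Shape 1** — `<circle>` circle, stroke `#008000` → engrave (S213, F4640). Machine vertices: (172.9625,125.1420) → (170.1526,131.9257) → (163.3689,134.7356) → (156.5852,131.9257) → (153.7753,125.1420) → (156.5852,118.3583) → (163.3689,115.5484) → (170.1526,118.3583) → (172.9625,125.1420). Closed: final G1 returns to the first vertex.

**Shape 2** — `<polygon>` rectangle, stroke `#008000` → engrave (S213, F4640). Machine vertices: (147.8041,94.2078) → (227.5957,94.2078) → (227.5957,41.3327) → (147.8041,41.3327) → (147.8041,94.2078). Closed: final G1 returns to the first vertex.

**Shape 3** — `<path>` regular polygon, stroke `#008000` → engrave (S213, F4640). Machine vertices: (234.1328,55.9329) → (248.8136,70.2280) → (268.5340,64.6616) → (273.5734,44.8001) → (258.8926,30.5050) → (239.1722,36.0714) → (234.1328,55.9329). Closed: final G1 returns to the first vertex.

**Shape 4** — `<circle>` circle, stroke `#008000` → engrave (S213, F4640). Machine vertices: (193.2950,120.2698) → (190.1410,127.8843) → (182.5265,131.0383) → (174.9120,127.8843) → (171.7580,120.2698) → (174.9120,112.6553) → (182.5265,109.5013) → (190.1410,112.6553) → (193.2950,120.2698). Closed: final G1 returns to the first vertex.

**Shape 5** — `<circle>` circle, stroke `#008000` → engrave (S213, F4640). Machine vertices: (90.9087,35.1084) → (87.3981,43.5836) → (78.9229,47.0942) → (70.4477,43.5836) → (66.9371,35.1084) → (70.4477,26.6332) → (78.9229,23.1226) → (87.3981,26.6332) → (90.9087,35.1084). Closed: final G1 returns to the first vertex.

**Shape 6** — `<polygon>` rectangle, stroke `#008000` → engrave (S213, F4640). Machine vertices: (59.1720,120.0579) → (99.3942,120.0579) → (99.3942,84.6600) → (59.1720,84.6600) → (59.1720,120.0579). Closed: final G1 returns to the first vertex.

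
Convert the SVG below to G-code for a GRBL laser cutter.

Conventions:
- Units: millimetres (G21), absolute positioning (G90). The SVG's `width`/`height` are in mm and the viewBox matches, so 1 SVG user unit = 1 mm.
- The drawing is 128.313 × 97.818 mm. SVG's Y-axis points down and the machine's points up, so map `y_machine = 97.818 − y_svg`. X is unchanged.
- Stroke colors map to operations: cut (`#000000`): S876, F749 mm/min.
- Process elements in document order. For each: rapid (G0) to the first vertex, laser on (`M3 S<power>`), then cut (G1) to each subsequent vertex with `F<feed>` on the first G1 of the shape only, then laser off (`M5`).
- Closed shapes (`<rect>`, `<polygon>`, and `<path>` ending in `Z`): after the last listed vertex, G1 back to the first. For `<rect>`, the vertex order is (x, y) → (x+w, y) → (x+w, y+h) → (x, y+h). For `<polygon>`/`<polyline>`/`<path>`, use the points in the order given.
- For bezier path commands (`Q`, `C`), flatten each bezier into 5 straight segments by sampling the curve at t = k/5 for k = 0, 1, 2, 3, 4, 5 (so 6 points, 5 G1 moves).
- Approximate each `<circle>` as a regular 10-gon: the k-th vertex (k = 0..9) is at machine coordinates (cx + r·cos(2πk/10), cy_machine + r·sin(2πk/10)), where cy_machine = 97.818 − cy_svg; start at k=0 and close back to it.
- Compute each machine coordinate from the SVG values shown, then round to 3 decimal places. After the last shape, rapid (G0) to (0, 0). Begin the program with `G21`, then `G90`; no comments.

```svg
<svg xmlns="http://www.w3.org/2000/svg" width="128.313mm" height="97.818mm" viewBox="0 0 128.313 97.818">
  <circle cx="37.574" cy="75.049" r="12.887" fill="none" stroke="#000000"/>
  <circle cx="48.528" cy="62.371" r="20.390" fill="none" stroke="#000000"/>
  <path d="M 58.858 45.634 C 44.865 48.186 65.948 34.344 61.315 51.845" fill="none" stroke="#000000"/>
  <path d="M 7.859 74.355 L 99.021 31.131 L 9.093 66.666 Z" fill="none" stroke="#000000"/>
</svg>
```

G21
G90
G0 X50.461 Y22.769
M3 S876
G1 X48.000 Y30.344 F749
G1 X41.556 Y35.025
G1 X33.592 Y35.025
G1 X27.148 Y30.344
G1 X24.687 Y22.769
G1 X27.148 Y15.194
G1 X33.592 Y10.513
G1 X41.556 Y10.513
G1 X48.000 Y15.194
G1 X50.461 Y22.769
M5
G0 X68.918 Y35.447
M3 S876
G1 X65.024 Y47.432 F749
G1 X54.829 Y54.839
G1 X42.227 Y54.839
G1 X32.032 Y47.432
G1 X28.138 Y35.447
G1 X32.032 Y23.462
G1 X42.227 Y16.055
G1 X54.829 Y16.055
G1 X65.024 Y23.462
G1 X68.918 Y35.447
M5
G0 X58.858 Y52.184
M3 S876
G1 X54.185 Y52.238 F749
G1 X55.012 Y53.936
G1 X58.422 Y54.985
G1 X61.495 Y53.094
G1 X61.315 Y45.973
M5
G0 X7.859 Y23.463
M3 S876
G1 X99.021 Y66.687 F749
G1 X9.093 Y31.152
G1 X7.859 Y23.463
M5
G0 X0.000 Y0.000

1 u = 1 mm; y_m = 97.818 − y.

[1] `<circle>` circle, #000000→cut S876 F749: (50.461,22.769) → (48.000,30.344) → (41.556,35.025) → (33.592,35.025) → (27.148,30.344) → (24.687,22.769) → (27.148,15.194) → (33.592,10.513) → (41.556,10.513) → (48.000,15.194) → (50.461,22.769) (closed)

[2] `<circle>` circle, #000000→cut S876 F749: (68.918,35.447) → (65.024,47.432) → (54.829,54.839) → (42.227,54.839) → (32.032,47.432) → (28.138,35.447) → (32.032,23.462) → (42.227,16.055) → (54.829,16.055) → (65.024,23.462) → (68.918,35.447) (closed)

[3] `<path>` cubic bezier, #000000→cut S876 F749: (58.858,52.184) → (54.185,52.238) → (55.012,53.936) → (58.422,54.985) → (61.495,53.094) → (61.315,45.973)

[4] `<path>` closed polygon, #000000→cut S876 F749: (7.859,23.463) → (99.021,66.687) → (9.093,31.152) → (7.859,23.463) (closed)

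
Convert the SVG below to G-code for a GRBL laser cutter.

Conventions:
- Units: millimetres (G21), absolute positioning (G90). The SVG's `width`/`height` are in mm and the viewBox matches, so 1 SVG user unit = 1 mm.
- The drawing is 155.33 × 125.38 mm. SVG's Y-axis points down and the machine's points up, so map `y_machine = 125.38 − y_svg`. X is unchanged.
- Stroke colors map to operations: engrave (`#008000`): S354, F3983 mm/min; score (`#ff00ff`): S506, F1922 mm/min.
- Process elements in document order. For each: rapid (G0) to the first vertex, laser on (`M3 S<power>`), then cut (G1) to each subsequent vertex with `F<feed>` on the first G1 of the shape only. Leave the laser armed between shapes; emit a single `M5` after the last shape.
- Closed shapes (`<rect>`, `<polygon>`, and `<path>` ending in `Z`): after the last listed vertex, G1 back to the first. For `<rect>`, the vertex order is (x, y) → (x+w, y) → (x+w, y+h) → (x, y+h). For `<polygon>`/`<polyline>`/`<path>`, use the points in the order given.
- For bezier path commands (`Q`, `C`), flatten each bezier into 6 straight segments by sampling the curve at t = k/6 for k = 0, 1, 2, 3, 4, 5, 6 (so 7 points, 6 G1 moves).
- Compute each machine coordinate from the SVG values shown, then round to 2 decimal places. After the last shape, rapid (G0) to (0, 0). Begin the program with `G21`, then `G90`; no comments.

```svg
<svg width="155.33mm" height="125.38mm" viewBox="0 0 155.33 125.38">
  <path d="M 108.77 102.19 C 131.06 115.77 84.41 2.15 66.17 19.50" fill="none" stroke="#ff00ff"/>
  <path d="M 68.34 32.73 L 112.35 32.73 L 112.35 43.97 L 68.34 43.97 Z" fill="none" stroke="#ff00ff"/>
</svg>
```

1 u = 1 mm; y_m = 125.38 − y.

[1] `<path>` cubic bezier, #ff00ff→score S506 F1922: (108.77,23.19) → (114.62,25.80) → (111.69,42.45) → (102.67,65.95) → (90.27,89.14) → (77.21,104.84) → (66.17,105.88)

[2] `<path>` rectangle, #ff00ff→score S506 F1922: (68.34,92.65) → (112.35,92.65) → (112.35,81.41) → (68.34,81.41) → (68.34,92.65) (closed)

G21
G90
G0 X108.77 Y23.19
M3 S506
G1 X114.62 Y25.80 F1922
G1 X111.69 Y42.45
G1 X102.67 Y65.95
G1 X90.27 Y89.14
G1 X77.21 Y104.84
G1 X66.17 Y105.88
G0 X68.34 Y92.65
M3 S506
G1 X112.35 Y92.65 F1922
G1 X112.35 Y81.41
G1 X68.34 Y81.41
G1 X68.34 Y92.65
M5
G0 X0.00 Y0.00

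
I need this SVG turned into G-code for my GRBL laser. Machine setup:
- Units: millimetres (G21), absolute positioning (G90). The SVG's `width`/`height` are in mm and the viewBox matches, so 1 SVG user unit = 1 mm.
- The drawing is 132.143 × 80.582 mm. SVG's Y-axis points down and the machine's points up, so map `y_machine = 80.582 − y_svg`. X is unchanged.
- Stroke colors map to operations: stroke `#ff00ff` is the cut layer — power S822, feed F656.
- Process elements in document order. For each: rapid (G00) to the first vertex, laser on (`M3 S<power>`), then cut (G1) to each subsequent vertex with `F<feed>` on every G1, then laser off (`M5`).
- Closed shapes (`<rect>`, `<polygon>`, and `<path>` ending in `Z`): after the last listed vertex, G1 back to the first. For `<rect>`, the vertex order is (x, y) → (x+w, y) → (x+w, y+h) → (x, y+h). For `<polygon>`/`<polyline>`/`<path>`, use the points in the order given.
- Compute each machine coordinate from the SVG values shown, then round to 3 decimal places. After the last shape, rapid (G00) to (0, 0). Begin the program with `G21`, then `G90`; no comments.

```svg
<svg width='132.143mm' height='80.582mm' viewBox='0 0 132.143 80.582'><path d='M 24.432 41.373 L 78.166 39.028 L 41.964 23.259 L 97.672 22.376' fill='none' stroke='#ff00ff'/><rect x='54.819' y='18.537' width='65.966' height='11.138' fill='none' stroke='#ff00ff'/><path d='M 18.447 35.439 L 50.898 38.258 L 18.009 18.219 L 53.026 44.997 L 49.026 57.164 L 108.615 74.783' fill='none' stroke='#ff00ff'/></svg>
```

G21
G90
G00 X24.432 Y39.209
M3 S822
G1 X78.166 Y41.554 F656
G1 X41.964 Y57.323 F656
G1 X97.672 Y58.206 F656
M5
G00 X54.819 Y62.045
M3 S822
G1 X120.785 Y62.045 F656
G1 X120.785 Y50.907 F656
G1 X54.819 Y50.907 F656
G1 X54.819 Y62.045 F656
M5
G00 X18.447 Y45.143
M3 S822
G1 X50.898 Y42.324 F656
G1 X18.009 Y62.363 F656
G1 X53.026 Y35.585 F656
G1 X49.026 Y23.418 F656
G1 X108.615 Y5.799 F656
M5
G00 X0.000 Y0.000

viewBox `0 0 132.143 80.582` with mm width/height → 1 unit = 1 mm. Flip: y_m = 80.582 − y_svg.

**Shape 1** — `<path>` open polyline, stroke `#ff00ff` → cut (S822, F656). Machine vertices: (24.432,39.209) → (78.166,41.554) → (41.964,57.323) → (97.672,58.206). Open path.

**Shape 2** — `<rect>` rectangle, stroke `#ff00ff` → cut (S822, F656). Machine vertices: (54.819,62.045) → (120.785,62.045) → (120.785,50.907) → (54.819,50.907) → (54.819,62.045). Closed: final G1 returns to the first vertex.

**Shape 3** — `<path>` open polyline, stroke `#ff00ff` → cut (S822, F656). Machine vertices: (18.447,45.143) → (50.898,42.324) → (18.009,62.363) → (53.026,35.585) → (49.026,23.418) → (108.615,5.799). Open path.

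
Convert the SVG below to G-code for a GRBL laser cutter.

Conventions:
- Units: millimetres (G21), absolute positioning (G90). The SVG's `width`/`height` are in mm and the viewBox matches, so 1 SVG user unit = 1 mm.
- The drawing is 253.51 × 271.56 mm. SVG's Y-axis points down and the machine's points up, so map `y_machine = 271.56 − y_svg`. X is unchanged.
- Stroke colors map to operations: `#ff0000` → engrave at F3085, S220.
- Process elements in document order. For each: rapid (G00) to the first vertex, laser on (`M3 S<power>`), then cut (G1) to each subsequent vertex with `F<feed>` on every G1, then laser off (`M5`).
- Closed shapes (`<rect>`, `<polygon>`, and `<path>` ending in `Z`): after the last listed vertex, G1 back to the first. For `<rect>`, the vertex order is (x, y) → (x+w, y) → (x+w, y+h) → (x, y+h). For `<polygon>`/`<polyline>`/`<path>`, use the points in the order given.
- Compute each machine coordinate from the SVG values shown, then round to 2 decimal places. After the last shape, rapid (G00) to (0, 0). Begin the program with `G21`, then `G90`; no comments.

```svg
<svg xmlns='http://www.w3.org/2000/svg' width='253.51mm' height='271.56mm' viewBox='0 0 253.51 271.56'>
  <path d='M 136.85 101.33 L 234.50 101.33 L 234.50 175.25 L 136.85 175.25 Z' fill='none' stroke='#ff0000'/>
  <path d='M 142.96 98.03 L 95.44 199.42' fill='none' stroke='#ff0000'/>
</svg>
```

G21
G90
G00 X136.85 Y170.23
M3 S220
G1 X234.50 Y170.23 F3085
G1 X234.50 Y96.31 F3085
G1 X136.85 Y96.31 F3085
G1 X136.85 Y170.23 F3085
M5
G00 X142.96 Y173.53
M3 S220
G1 X95.44 Y72.14 F3085
M5
G00 X0.00 Y0.00

1 u = 1 mm; y_m = 271.56 − y.

[1] `<path>` rectangle, #ff0000→engrave S220 F3085: (136.85,170.23) → (234.50,170.23) → (234.50,96.31) → (136.85,96.31) → (136.85,170.23) (closed)

[2] `<path>` line segment, #ff0000→engrave S220 F3085: (142.96,173.53) → (95.44,72.14)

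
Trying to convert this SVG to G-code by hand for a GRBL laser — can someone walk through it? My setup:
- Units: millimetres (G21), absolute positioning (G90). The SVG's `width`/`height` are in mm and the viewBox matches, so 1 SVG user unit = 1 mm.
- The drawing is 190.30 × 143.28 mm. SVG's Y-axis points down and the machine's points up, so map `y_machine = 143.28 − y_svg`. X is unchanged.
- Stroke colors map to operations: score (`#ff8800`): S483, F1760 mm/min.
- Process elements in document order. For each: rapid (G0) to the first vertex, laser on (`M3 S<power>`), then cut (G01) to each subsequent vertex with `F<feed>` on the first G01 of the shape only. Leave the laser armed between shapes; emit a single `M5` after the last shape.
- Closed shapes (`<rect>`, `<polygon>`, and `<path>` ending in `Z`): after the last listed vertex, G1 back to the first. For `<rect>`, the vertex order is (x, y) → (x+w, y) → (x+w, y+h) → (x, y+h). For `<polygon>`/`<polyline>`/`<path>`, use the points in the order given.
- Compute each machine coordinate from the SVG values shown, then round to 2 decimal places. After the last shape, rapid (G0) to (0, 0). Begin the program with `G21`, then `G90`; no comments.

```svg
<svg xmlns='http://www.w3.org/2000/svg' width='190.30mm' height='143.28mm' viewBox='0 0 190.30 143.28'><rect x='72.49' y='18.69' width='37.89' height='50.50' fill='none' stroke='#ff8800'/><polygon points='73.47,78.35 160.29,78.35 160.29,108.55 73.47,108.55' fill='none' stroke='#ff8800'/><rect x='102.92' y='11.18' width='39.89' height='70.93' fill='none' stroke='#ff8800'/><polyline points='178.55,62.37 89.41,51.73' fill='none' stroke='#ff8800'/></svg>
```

G21
G90
G0 X72.49 Y124.59
M3 S483
G01 X110.38 Y124.59 F1760
G01 X110.38 Y74.09
G01 X72.49 Y74.09
G01 X72.49 Y124.59
G0 X73.47 Y64.93
M3 S483
G01 X160.29 Y64.93 F1760
G01 X160.29 Y34.73
G01 X73.47 Y34.73
G01 X73.47 Y64.93
G0 X102.92 Y132.10
M3 S483
G01 X142.81 Y132.10 F1760
G01 X142.81 Y61.17
G01 X102.92 Y61.17
G01 X102.92 Y132.10
G0 X178.55 Y80.91
M3 S483
G01 X89.41 Y91.55 F1760
M5
G0 X0.00 Y0.00

Since the viewBox matches the mm dimensions, user units are millimetres directly. The only transform is the Y-flip y_m = 143.28 − y_svg.

Shape 1 is a rectangle drawn with `<rect>`. Its stroke #ff8800 means score at S483, F1760. After flipping Y the toolpath is (72.49,124.59) → (110.38,124.59) → (110.38,74.09) → (72.49,74.09) → (72.49,124.59), returning to the start.

Shape 2 is a rectangle drawn with `<polygon>`. Its stroke #ff8800 means score at S483, F1760. After flipping Y the toolpath is (73.47,64.93) → (160.29,64.93) → (160.29,34.73) → (73.47,34.73) → (73.47,64.93), returning to the start.

Shape 3 is a rectangle drawn with `<rect>`. Its stroke #ff8800 means score at S483, F1760. After flipping Y the toolpath is (102.92,132.10) → (142.81,132.10) → (142.81,61.17) → (102.92,61.17) → (102.92,132.10), returning to the start.

Shape 4 is a line segment drawn with `<polyline>`. Its stroke #ff8800 means score at S483, F1760. After flipping Y the toolpath is (178.55,80.91) → (89.41,91.55).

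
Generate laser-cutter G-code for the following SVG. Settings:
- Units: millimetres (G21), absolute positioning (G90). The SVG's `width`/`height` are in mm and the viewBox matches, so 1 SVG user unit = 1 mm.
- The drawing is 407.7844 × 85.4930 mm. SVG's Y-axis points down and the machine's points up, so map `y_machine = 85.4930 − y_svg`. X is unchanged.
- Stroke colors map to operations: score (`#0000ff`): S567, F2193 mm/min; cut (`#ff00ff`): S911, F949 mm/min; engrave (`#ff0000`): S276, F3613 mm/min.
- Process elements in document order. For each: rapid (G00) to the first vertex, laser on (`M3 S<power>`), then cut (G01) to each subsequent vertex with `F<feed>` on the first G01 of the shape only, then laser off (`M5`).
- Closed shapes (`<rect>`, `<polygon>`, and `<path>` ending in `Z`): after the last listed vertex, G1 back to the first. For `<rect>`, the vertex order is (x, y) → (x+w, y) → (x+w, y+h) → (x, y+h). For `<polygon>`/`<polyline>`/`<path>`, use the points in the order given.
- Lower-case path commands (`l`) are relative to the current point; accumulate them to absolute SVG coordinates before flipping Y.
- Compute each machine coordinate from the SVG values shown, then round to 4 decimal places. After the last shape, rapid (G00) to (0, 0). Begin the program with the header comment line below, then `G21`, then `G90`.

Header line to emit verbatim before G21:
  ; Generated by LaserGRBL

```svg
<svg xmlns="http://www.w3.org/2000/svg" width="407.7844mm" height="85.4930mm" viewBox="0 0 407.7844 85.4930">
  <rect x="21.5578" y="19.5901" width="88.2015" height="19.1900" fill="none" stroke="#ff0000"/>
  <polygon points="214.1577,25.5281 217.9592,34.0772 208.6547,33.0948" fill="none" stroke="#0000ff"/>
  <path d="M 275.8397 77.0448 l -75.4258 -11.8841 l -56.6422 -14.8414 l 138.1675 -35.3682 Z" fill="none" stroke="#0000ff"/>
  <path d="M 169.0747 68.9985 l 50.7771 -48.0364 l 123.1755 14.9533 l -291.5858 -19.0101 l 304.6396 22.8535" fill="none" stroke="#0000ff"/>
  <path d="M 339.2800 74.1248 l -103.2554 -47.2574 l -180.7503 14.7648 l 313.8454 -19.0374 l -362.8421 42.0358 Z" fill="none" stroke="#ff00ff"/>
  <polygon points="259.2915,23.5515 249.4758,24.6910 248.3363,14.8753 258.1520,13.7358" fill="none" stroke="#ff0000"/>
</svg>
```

viewBox `0 0 407.7844 85.4930` with mm width/height → 1 unit = 1 mm. Flip: y_m = 85.4930 − y_svg.

**Shape 1** — `<rect>` rectangle, stroke `#ff0000` → engrave (S276, F3613). Machine vertices: (21.5578,65.9029) → (109.7593,65.9029) → (109.7593,46.7129) → (21.5578,46.7129) → (21.5578,65.9029). Closed: final G1 returns to the first vertex.

**Shape 2** — `<polygon>` regular polygon, stroke `#0000ff` → score (S567, F2193). Machine vertices: (214.1577,59.9649) → (217.9592,51.4158) → (208.6547,52.3982) → (214.1577,59.9649). Closed: final G1 returns to the first vertex.

**Shape 3** — `<path>` closed polygon, stroke `#0000ff` → score (S567, F2193). Machine vertices: (275.8397,8.4482) → (200.4139,20.3323) → (143.7717,35.1737) → (281.9392,70.5419) → (275.8397,8.4482). Closed: final G1 returns to the first vertex.

**Shape 4** — `<path>` open polyline, stroke `#0000ff` → score (S567, F2193). Machine vertices: (169.0747,16.4945) → (219.8518,64.5309) → (343.0273,49.5776) → (51.4415,68.5877) → (356.0811,45.7342). Open path.

**Shape 5** — `<path>` closed polygon, stroke `#ff00ff` → cut (S911, F949). Machine vertices: (339.2800,11.3682) → (236.0246,58.6256) → (55.2743,43.8608) → (369.1197,62.8982) → (6.2776,20.8624) → (339.2800,11.3682). Closed: final G1 returns to the first vertex.

**Shape 6** — `<polygon>` regular polygon, stroke `#ff0000` → engrave (S276, F3613). Machine vertices: (259.2915,61.9415) → (249.4758,60.8020) → (248.3363,70.6177) → (258.1520,71.7572) → (259.2915,61.9415). Closed: final G1 returns to the first vertex.

; Generated by LaserGRBL
G21
G90
G00 X21.5578 Y65.9029
M3 S276
G01 X109.7593 Y65.9029 F3613
G01 X109.7593 Y46.7129
G01 X21.5578 Y46.7129
G01 X21.5578 Y65.9029
M5
G00 X214.1577 Y59.9649
M3 S567
G01 X217.9592 Y51.4158 F2193
G01 X208.6547 Y52.3982
G01 X214.1577 Y59.9649
M5
G00 X275.8397 Y8.4482
M3 S567
G01 X200.4139 Y20.3323 F2193
G01 X143.7717 Y35.1737
G01 X281.9392 Y70.5419
G01 X275.8397 Y8.4482
M5
G00 X169.0747 Y16.4945
M3 S567
G01 X219.8518 Y64.5309 F2193
G01 X343.0273 Y49.5776
G01 X51.4415 Y68.5877
G01 X356.0811 Y45.7342
M5
G00 X339.2800 Y11.3682
M3 S911
G01 X236.0246 Y58.6256 F949
G01 X55.2743 Y43.8608
G01 X369.1197 Y62.8982
G01 X6.2776 Y20.8624
G01 X339.2800 Y11.3682
M5
G00 X259.2915 Y61.9415
M3 S276
G01 X249.4758 Y60.8020 F3613
G01 X248.3363 Y70.6177
G01 X258.1520 Y71.7572
G01 X259.2915 Y61.9415
M5
G00 X0.0000 Y0.0000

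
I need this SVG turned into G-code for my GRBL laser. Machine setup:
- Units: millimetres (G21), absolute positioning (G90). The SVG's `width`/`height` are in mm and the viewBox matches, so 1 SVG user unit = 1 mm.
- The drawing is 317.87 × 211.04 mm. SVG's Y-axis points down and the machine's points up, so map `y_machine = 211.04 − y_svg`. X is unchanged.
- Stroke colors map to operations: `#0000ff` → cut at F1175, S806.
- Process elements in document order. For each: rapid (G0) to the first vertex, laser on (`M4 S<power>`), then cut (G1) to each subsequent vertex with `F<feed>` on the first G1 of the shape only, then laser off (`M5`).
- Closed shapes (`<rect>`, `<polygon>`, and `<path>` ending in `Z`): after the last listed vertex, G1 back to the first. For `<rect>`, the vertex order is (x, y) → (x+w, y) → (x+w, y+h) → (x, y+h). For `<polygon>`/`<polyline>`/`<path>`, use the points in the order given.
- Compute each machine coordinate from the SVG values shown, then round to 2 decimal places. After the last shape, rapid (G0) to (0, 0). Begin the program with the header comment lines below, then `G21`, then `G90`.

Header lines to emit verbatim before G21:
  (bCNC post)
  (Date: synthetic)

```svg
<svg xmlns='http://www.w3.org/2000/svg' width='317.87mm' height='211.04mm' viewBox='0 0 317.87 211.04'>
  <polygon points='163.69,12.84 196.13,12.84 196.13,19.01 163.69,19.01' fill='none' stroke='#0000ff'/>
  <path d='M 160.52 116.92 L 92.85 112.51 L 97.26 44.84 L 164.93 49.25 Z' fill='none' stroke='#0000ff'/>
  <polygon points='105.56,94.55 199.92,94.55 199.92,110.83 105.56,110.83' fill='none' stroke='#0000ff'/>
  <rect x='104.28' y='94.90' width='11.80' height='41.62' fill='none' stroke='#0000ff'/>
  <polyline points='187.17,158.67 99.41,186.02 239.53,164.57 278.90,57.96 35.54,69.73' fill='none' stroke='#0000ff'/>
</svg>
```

viewBox `0 0 317.87 211.04` with mm width/height → 1 unit = 1 mm. Flip: y_m = 211.04 − y_svg.

**Shape 1** — `<polygon>` rectangle, stroke `#0000ff` → cut (S806, F1175). Machine vertices: (163.69,198.20) → (196.13,198.20) → (196.13,192.03) → (163.69,192.03) → (163.69,198.20). Closed: final G1 returns to the first vertex.

**Shape 2** — `<path>` regular polygon, stroke `#0000ff` → cut (S806, F1175). Machine vertices: (160.52,94.12) → (92.85,98.53) → (97.26,166.20) → (164.93,161.79) → (160.52,94.12). Closed: final G1 returns to the first vertex.

**Shape 3** — `<polygon>` rectangle, stroke `#0000ff` → cut (S806, F1175). Machine vertices: (105.56,116.49) → (199.92,116.49) → (199.92,100.21) → (105.56,100.21) → (105.56,116.49). Closed: final G1 returns to the first vertex.

**Shape 4** — `<rect>` rectangle, stroke `#0000ff` → cut (S806, F1175). Machine vertices: (104.28,116.14) → (116.08,116.14) → (116.08,74.52) → (104.28,74.52) → (104.28,116.14). Closed: final G1 returns to the first vertex.

**Shape 5** — `<polyline>` open polyline, stroke `#0000ff` → cut (S806, F1175). Machine vertices: (187.17,52.37) → (99.41,25.02) → (239.53,46.47) → (278.90,153.08) → (35.54,141.31). Open path.

(bCNC post)
(Date: synthetic)
G21
G90
G0 X163.69 Y198.20
M4 S806
G1 X196.13 Y198.20 F1175
G1 X196.13 Y192.03
G1 X163.69 Y192.03
G1 X163.69 Y198.20
M5
G0 X160.52 Y94.12
M4 S806
G1 X92.85 Y98.53 F1175
G1 X97.26 Y166.20
G1 X164.93 Y161.79
G1 X160.52 Y94.12
M5
G0 X105.56 Y116.49
M4 S806
G1 X199.92 Y116.49 F1175
G1 X199.92 Y100.21
G1 X105.56 Y100.21
G1 X105.56 Y116.49
M5
G0 X104.28 Y116.14
M4 S806
G1 X116.08 Y116.14 F1175
G1 X116.08 Y74.52
G1 X104.28 Y74.52
G1 X104.28 Y116.14
M5
G0 X187.17 Y52.37
M4 S806
G1 X99.41 Y25.02 F1175
G1 X239.53 Y46.47
G1 X278.90 Y153.08
G1 X35.54 Y141.31
M5
G0 X0.00 Y0.00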